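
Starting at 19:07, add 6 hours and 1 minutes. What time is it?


Start: 1147 minutes from midnight
Add: 361 minutes
Total: 1508 minutes
Hours: 1508 ÷ 60 = 25 remainder 8
25 ≥ 24 → 25 - 24 = 1 (next day)

01:08 (next day)


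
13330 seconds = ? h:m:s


3h 42m 10s

Hours: 13330 ÷ 3600 = 3 remainder 2530
Minutes: 2530 ÷ 60 = 42 remainder 10
Seconds: 10


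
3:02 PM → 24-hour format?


15:02

Input: 3:02 PM
PM: 3 + 12 = 15


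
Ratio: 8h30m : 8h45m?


34:35 (0.97)

Duration 1: 510 minutes
Duration 2: 525 minutes
Ratio = 510:525
GCD = 15
Simplified = 34:35
As a decimal: 34/35 ≈ 0.97


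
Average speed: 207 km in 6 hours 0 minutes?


Distance: 207 km
Time: 6 hours
Speed = 207 / 6 = 34.5 km/h

34.5 km/h


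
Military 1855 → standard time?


6:55 PM

Hour: 18
18 - 12 = 6 → PM


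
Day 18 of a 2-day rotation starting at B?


Shift A

Shifts: A, B
Start: B (index 1)
Day 18: (1 + 18 - 1) mod 2
= 18 mod 2
= 0
Index 0 → shift A


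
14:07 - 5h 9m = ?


Start: 847 minutes from midnight
Subtract: 309 minutes
Remaining: 847 - 309 = 538
Hours: 8, Minutes: 58

08:58


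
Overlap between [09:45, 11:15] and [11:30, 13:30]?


0 minutes

Meeting A: 585-675 (in minutes from midnight)
Meeting B: 690-810
Overlap start = max(585, 690) = 690
Overlap end = min(675, 810) = 675
Overlap = max(0, 675 - 690) = 0 min


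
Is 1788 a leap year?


Yes

Rules: divisible by 4 AND (not by 100 OR by 400)
1788 ÷ 4 = 447 exactly → divisible by 4
1788 ÷ 100 = 17 remainder 88 → not divisible by 100
Divisible by 4 but not by 100 → leap year


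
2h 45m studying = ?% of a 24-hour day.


11.5%

Time: 165 minutes
Day: 1440 minutes
Percentage = (165/1440) × 100 ≈ 11.5%


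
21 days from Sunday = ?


Start: Sunday (index 6)
(6 + 21) mod 7
= 27 mod 7
= 6
Index 6 → Sunday

Sunday


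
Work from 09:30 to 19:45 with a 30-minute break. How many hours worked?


Total time = (19×60+45) - (9×60+30)
= 1185 - 570 = 615 min
Minus break: 615 - 30 = 585 min
= 9h 45m

9h 45m (585 minutes)


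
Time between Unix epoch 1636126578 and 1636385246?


Difference = 1636385246 - 1636126578 = 258668 seconds
In hours: 258668 / 3600 ≈ 71.9
In days: 258668 / 86400 ≈ 2.99

258668 seconds (71.9 hours / 2.99 days)


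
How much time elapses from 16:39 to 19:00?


End time in minutes: 19×60 + 0 = 1140
Start time in minutes: 16×60 + 39 = 999
Difference = 1140 - 999 = 141 minutes
= 2 hours 21 minutes

2h 21m


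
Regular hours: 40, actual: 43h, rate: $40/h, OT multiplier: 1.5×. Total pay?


Regular: 40h × $40 = $1600.00
Overtime: 43 - 40 = 3h
OT pay: 3h × $40 × 1.5 = $180.00
Total = $1600.00 + $180.00 = $1780.00

$1780.00


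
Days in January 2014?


31 days

Month: January (month 1)
January has 31 days


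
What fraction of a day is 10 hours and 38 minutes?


0.4431 (44.31%)

Total minutes: 10×60 + 38 = 638
Day = 24×60 = 1440 minutes
Fraction = 638/1440 ≈ 0.4431
As a percentage: 638/1440 × 100 ≈ 44.31%


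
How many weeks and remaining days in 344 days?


Weeks: 344 ÷ 7 = 49 remainder 1

49 weeks 1 days


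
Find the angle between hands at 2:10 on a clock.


5.0°

Hour hand = 2×30 + 10×0.5 = 65.0°
Minute hand = 10×6 = 60°
Difference = |65.0 - 60| = 5.0°


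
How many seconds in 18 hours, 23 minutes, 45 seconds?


Hours: 18 × 3600 = 64800
Minutes: 23 × 60 = 1380
Seconds: 45
Total = 64800 + 1380 + 45 = 66225

66225 seconds


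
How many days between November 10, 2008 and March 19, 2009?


129 days

From November 10, 2008 to March 19, 2009
Rest of November 2008: 30 - 10 = 20
Full months: December 31, January 31, February 2009 28
Days into March 2009: 19
Total = 20 + 31 + 31 + 28 + 19 = 129 days


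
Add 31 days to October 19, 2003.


Start: October 19, 2003
Add 31 days
October 19 → November 1: 31 - 19 + 1 = 13 days (31 - 13 = 18 left)
November 1 + 18 = November 19, 2003

November 19, 2003


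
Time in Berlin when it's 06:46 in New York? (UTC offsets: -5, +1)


Time difference = UTC+1 - UTC-5 = +6 hours
New hour = (6 + 6) mod 24
= 12 mod 24 = 12
Minutes unchanged → 12:46

12:46


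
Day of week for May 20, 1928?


Zeller's congruence:
q=20, m=5, k=28, j=19
h = (20 + ⌊13×6/5⌋ + 28 + ⌊28/4⌋ + ⌊19/4⌋ - 2×19) mod 7
= (20 + 15 + 28 + 7 + 4 - 38) mod 7
= 36 mod 7 = 1
h=1 → Sunday

Sunday


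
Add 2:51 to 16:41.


19:32

Start: 1001 minutes from midnight
Add: 171 minutes
Total: 1172 minutes
Hours: 1172 ÷ 60 = 19 remainder 32


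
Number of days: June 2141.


30 days

Month: June (month 6)
June has 30 days


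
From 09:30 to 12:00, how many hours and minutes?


End time in minutes: 12×60 + 0 = 720
Start time in minutes: 9×60 + 30 = 570
Difference = 720 - 570 = 150 minutes
= 2 hours 30 minutes

2h 30m


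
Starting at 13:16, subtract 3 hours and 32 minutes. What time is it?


09:44

Start: 796 minutes from midnight
Subtract: 212 minutes
Remaining: 796 - 212 = 584
Hours: 9, Minutes: 44


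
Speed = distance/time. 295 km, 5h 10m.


57.1 km/h

Distance: 295 km
Time: 5h 10m = 310 min = 310/60 = 31/6 hours
Speed = 295 ÷ (31/6) = 295 × 6 / 31 = 1770/31 ≈ 57.1 km/h


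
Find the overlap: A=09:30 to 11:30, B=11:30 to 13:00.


0 minutes

Meeting A: 570-690 (in minutes from midnight)
Meeting B: 690-780
Overlap start = max(570, 690) = 690
Overlap end = min(690, 780) = 690
Overlap = max(0, 690 - 690) = 0 min


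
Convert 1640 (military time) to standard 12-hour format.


4:40 PM

Hour: 16
16 - 12 = 4 → PM


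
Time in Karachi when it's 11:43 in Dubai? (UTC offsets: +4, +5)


12:43

Time difference = UTC+5 - UTC+4 = +1 hours
New hour = (11 + 1) mod 24
= 12 mod 24 = 12
Minutes unchanged → 12:43


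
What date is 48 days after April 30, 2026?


June 17, 2026

Start: April 30, 2026
Add 48 days
April 30 → May 1: 30 - 30 + 1 = 1 days (48 - 1 = 47 left)
May 1 → June 1: 31 - 1 + 1 = 31 days (47 - 31 = 16 left)
June 1 + 16 = June 17, 2026


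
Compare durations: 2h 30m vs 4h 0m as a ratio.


5:8 (0.63)

Duration 1: 150 minutes
Duration 2: 240 minutes
Ratio = 150:240
GCD = 30
Simplified = 5:8
As a decimal: 5/8 ≈ 0.63


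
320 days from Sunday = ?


Friday

Start: Sunday (index 6)
(6 + 320) mod 7
= 326 mod 7
= 4
Index 4 → Friday


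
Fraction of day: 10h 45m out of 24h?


0.4479 (44.79%)

Total minutes: 10×60 + 45 = 645
Day = 24×60 = 1440 minutes
Fraction = 645/1440 ≈ 0.4479
As a percentage: 645/1440 × 100 ≈ 44.79%


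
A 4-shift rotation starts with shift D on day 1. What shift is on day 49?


Shifts: A, B, C, D
Start: D (index 3)
Day 49: (3 + 49 - 1) mod 4
= 51 mod 4
= 3
Index 3 → shift D

Shift D


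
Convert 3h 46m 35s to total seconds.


Hours: 3 × 3600 = 10800
Minutes: 46 × 60 = 2760
Seconds: 35
Total = 10800 + 2760 + 35 = 13595

13595 seconds


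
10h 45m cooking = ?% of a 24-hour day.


Time: 645 minutes
Day: 1440 minutes
Percentage = (645/1440) × 100 ≈ 44.8%

44.8%


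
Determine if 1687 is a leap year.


Rules: divisible by 4 AND (not by 100 OR by 400)
1687 ÷ 4 = 421 remainder 3 → not divisible by 4
Not divisible by 4 → not a leap year

No


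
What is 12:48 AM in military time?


Input: 12:48 AM
12 AM → 00 (midnight)

00:48


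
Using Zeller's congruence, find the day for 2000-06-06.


Tuesday

Zeller's congruence:
q=6, m=6, k=0, j=20
h = (6 + ⌊13×7/5⌋ + 0 + ⌊0/4⌋ + ⌊20/4⌋ - 2×20) mod 7
= (6 + 18 + 0 + 0 + 5 - 40) mod 7
= -11 mod 7 = 3
h=3 → Tuesday


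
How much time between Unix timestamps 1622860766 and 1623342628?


481862 seconds (133.9 hours / 5.58 days)

Difference = 1623342628 - 1622860766 = 481862 seconds
In hours: 481862 / 3600 ≈ 133.9
In days: 481862 / 86400 ≈ 5.58


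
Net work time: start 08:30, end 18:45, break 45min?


9h 30m (570 minutes)

Total time = (18×60+45) - (8×60+30)
= 1125 - 510 = 615 min
Minus break: 615 - 45 = 570 min
= 9h 30m


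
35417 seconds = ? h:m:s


9h 50m 17s

Hours: 35417 ÷ 3600 = 9 remainder 3017
Minutes: 3017 ÷ 60 = 50 remainder 17
Seconds: 17


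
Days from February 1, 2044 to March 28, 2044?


56 days

From February 1, 2044 to March 28, 2044
Rest of February 2044: 29 - 1 = 28
Days into March 2044: 28
Total = 28 + 28 = 56 days


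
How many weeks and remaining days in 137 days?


Weeks: 137 ÷ 7 = 19 remainder 4

19 weeks 4 days


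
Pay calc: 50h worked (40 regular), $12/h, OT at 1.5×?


$660.00

Regular: 40h × $12 = $480.00
Overtime: 50 - 40 = 10h
OT pay: 10h × $12 × 1.5 = $180.00
Total = $480.00 + $180.00 = $660.00


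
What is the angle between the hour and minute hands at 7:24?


78.0°

Hour hand = 7×30 + 24×0.5 = 222.0°
Minute hand = 24×6 = 144°
Difference = |222.0 - 144| = 78.0°


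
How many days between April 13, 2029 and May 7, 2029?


From April 13, 2029 to May 7, 2029
Rest of April 2029: 30 - 13 = 17
Days into May 2029: 7
Total = 17 + 7 = 24 days

24 days


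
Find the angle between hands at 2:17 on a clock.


33.5°

Hour hand = 2×30 + 17×0.5 = 68.5°
Minute hand = 17×6 = 102°
Difference = |68.5 - 102| = 33.5°


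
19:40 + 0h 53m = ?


Start: 1180 minutes from midnight
Add: 53 minutes
Total: 1233 minutes
Hours: 1233 ÷ 60 = 20 remainder 33

20:33


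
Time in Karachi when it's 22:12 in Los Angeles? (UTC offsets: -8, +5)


Time difference = UTC+5 - UTC-8 = +13 hours
New hour = (22 + 13) mod 24
= 35 mod 24 = 11
Minutes unchanged → 11:12; 35 ≥ 24 → next day

11:12 (next day)


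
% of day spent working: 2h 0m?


8.3%

Time: 120 minutes
Day: 1440 minutes
Percentage = (120/1440) × 100 ≈ 8.3%


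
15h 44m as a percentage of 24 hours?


0.6556 (65.56%)

Total minutes: 15×60 + 44 = 944
Day = 24×60 = 1440 minutes
Fraction = 944/1440 ≈ 0.6556
As a percentage: 944/1440 × 100 ≈ 65.56%


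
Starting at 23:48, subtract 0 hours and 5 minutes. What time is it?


Start: 1428 minutes from midnight
Subtract: 5 minutes
Remaining: 1428 - 5 = 1423
Hours: 23, Minutes: 43

23:43


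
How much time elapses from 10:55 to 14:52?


End time in minutes: 14×60 + 52 = 892
Start time in minutes: 10×60 + 55 = 655
Difference = 892 - 655 = 237 minutes
= 3 hours 57 minutes

3h 57m


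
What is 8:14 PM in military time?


20:14

Input: 8:14 PM
PM: 8 + 12 = 20


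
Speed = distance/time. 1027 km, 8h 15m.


124.5 km/h

Distance: 1027 km
Time: 8h 15m = 495 min = 495/60 = 33/4 hours
Speed = 1027 ÷ (33/4) = 1027 × 4 / 33 = 4108/33 ≈ 124.5 km/h


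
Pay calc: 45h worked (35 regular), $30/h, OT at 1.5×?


Regular: 35h × $30 = $1050.00
Overtime: 45 - 35 = 10h
OT pay: 10h × $30 × 1.5 = $450.00
Total = $1050.00 + $450.00 = $1500.00

$1500.00


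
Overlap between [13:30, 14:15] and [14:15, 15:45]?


0 minutes

Meeting A: 810-855 (in minutes from midnight)
Meeting B: 855-945
Overlap start = max(810, 855) = 855
Overlap end = min(855, 945) = 855
Overlap = max(0, 855 - 855) = 0 min


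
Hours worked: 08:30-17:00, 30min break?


8h 0m (480 minutes)

Total time = (17×60+0) - (8×60+30)
= 1020 - 510 = 510 min
Minus break: 510 - 30 = 480 min
= 8h 0m


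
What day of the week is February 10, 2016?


Wednesday

Zeller's congruence:
q=10, m=14, k=15, j=20
h = (10 + ⌊13×15/5⌋ + 15 + ⌊15/4⌋ + ⌊20/4⌋ - 2×20) mod 7
= (10 + 39 + 15 + 3 + 5 - 40) mod 7
= 32 mod 7 = 4
h=4 → Wednesday


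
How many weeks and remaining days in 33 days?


Weeks: 33 ÷ 7 = 4 remainder 5

4 weeks 5 days


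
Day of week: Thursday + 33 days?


Start: Thursday (index 3)
(3 + 33) mod 7
= 36 mod 7
= 1
Index 1 → Tuesday

Tuesday


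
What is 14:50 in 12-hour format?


2:50 PM

Hour: 14
14 - 12 = 2 → PM


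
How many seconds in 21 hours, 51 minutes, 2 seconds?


Hours: 21 × 3600 = 75600
Minutes: 51 × 60 = 3060
Seconds: 2
Total = 75600 + 3060 + 2 = 78662

78662 seconds


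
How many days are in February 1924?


Month: February (month 2)
February: 28 or 29 (leap year)
1924 leap year? Yes

29 days


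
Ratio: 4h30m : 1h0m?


Duration 1: 270 minutes
Duration 2: 60 minutes
Ratio = 270:60
GCD = 30
Simplified = 9:2
As a decimal: 9/2 = 4.50

9:2 (4.50)


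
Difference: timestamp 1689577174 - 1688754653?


822521 seconds (228.5 hours / 9.52 days)

Difference = 1689577174 - 1688754653 = 822521 seconds
In hours: 822521 / 3600 ≈ 228.5
In days: 822521 / 86400 ≈ 9.52


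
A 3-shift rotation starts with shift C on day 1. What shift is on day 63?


Shift B

Shifts: A, B, C
Start: C (index 2)
Day 63: (2 + 63 - 1) mod 3
= 64 mod 3
= 1
Index 1 → shift B


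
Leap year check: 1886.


Rules: divisible by 4 AND (not by 100 OR by 400)
1886 ÷ 4 = 471 remainder 2 → not divisible by 4
Not divisible by 4 → not a leap year

No


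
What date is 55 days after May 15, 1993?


Start: May 15, 1993
Add 55 days
May 15 → June 1: 31 - 15 + 1 = 17 days (55 - 17 = 38 left)
June 1 → July 1: 30 - 1 + 1 = 30 days (38 - 30 = 8 left)
July 1 + 8 = July 9, 1993

July 9, 1993


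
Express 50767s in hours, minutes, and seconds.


14h 6m 7s

Hours: 50767 ÷ 3600 = 14 remainder 367
Minutes: 367 ÷ 60 = 6 remainder 7
Seconds: 7


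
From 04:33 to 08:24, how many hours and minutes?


End time in minutes: 8×60 + 24 = 504
Start time in minutes: 4×60 + 33 = 273
Difference = 504 - 273 = 231 minutes
= 3 hours 51 minutes

3h 51m


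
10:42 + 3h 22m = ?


Start: 642 minutes from midnight
Add: 202 minutes
Total: 844 minutes
Hours: 844 ÷ 60 = 14 remainder 4

14:04


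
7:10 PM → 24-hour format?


19:10

Input: 7:10 PM
PM: 7 + 12 = 19


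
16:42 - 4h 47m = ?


11:55

Start: 1002 minutes from midnight
Subtract: 287 minutes
Remaining: 1002 - 287 = 715
Hours: 11, Minutes: 55


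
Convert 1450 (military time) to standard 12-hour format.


Hour: 14
14 - 12 = 2 → PM

2:50 PM


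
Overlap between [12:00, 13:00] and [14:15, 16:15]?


Meeting A: 720-780 (in minutes from midnight)
Meeting B: 855-975
Overlap start = max(720, 855) = 855
Overlap end = min(780, 975) = 780
Overlap = max(0, 780 - 855) = 0 min

0 minutes


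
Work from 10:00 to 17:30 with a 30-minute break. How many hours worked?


Total time = (17×60+30) - (10×60+0)
= 1050 - 600 = 450 min
Minus break: 450 - 30 = 420 min
= 7h 0m

7h 0m (420 minutes)


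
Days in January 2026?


31 days

Month: January (month 1)
January has 31 days


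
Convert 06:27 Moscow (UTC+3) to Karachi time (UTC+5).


Time difference = UTC+5 - UTC+3 = +2 hours
New hour = (6 + 2) mod 24
= 8 mod 24 = 8
Minutes unchanged → 08:27

08:27


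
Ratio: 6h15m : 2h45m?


25:11 (2.27)

Duration 1: 375 minutes
Duration 2: 165 minutes
Ratio = 375:165
GCD = 15
Simplified = 25:11
As a decimal: 25/11 ≈ 2.27


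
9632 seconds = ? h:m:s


Hours: 9632 ÷ 3600 = 2 remainder 2432
Minutes: 2432 ÷ 60 = 40 remainder 32
Seconds: 32

2h 40m 32s


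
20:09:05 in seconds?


72545 seconds

Hours: 20 × 3600 = 72000
Minutes: 9 × 60 = 540
Seconds: 5
Total = 72000 + 540 + 5 = 72545


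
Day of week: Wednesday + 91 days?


Wednesday

Start: Wednesday (index 2)
(2 + 91) mod 7
= 93 mod 7
= 2
Index 2 → Wednesday


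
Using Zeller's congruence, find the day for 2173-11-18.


Zeller's congruence:
q=18, m=11, k=73, j=21
h = (18 + ⌊13×12/5⌋ + 73 + ⌊73/4⌋ + ⌊21/4⌋ - 2×21) mod 7
= (18 + 31 + 73 + 18 + 5 - 42) mod 7
= 103 mod 7 = 5
h=5 → Thursday

Thursday


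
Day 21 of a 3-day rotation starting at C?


Shifts: A, B, C
Start: C (index 2)
Day 21: (2 + 21 - 1) mod 3
= 22 mod 3
= 1
Index 1 → shift B

Shift B


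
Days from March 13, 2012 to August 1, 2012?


From March 13, 2012 to August 1, 2012
Rest of March 2012: 31 - 13 = 18
Full months: April 30, May 31, June 30, July 31
Days into August 2012: 1
Total = 18 + 30 + 31 + 30 + 31 + 1 = 141 days

141 days


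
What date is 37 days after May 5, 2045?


Start: May 5, 2045
Add 37 days
May 5 → June 1: 31 - 5 + 1 = 27 days (37 - 27 = 10 left)
June 1 + 10 = June 11, 2045

June 11, 2045


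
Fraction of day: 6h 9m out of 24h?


Total minutes: 6×60 + 9 = 369
Day = 24×60 = 1440 minutes
Fraction = 369/1440 ≈ 0.2563
As a percentage: 369/1440 × 100 ≈ 25.63%

0.2563 (25.63%)


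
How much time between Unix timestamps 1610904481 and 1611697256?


Difference = 1611697256 - 1610904481 = 792775 seconds
In hours: 792775 / 3600 ≈ 220.2
In days: 792775 / 86400 ≈ 9.18

792775 seconds (220.2 hours / 9.18 days)


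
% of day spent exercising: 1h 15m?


Time: 75 minutes
Day: 1440 minutes
Percentage = (75/1440) × 100 ≈ 5.2%

5.2%


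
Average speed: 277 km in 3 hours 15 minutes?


Distance: 277 km
Time: 3h 15m = 195 min = 195/60 = 13/4 hours
Speed = 277 ÷ (13/4) = 277 × 4 / 13 = 1108/13 ≈ 85.2 km/h

85.2 km/h


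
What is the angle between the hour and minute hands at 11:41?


Hour hand = 11×30 + 41×0.5 = 350.5°
Minute hand = 41×6 = 246°
Difference = |350.5 - 246| = 104.5°

104.5°


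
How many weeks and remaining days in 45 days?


Weeks: 45 ÷ 7 = 6 remainder 3

6 weeks 3 days


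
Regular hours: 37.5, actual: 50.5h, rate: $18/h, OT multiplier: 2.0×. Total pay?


$1143.00

Regular: 37.5h × $18 = $675.00
Overtime: 50.5 - 37.5 = 13.0h
OT pay: 13.0h × $18 × 2.0 = $468.00
Total = $675.00 + $468.00 = $1143.00


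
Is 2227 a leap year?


No

Rules: divisible by 4 AND (not by 100 OR by 400)
2227 ÷ 4 = 556 remainder 3 → not divisible by 4
Not divisible by 4 → not a leap year


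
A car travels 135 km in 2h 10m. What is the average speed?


Distance: 135 km
Time: 2h 10m = 130 min = 130/60 = 13/6 hours
Speed = 135 ÷ (13/6) = 135 × 6 / 13 = 810/13 ≈ 62.3 km/h

62.3 km/h


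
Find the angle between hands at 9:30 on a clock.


105.0°

Hour hand = 9×30 + 30×0.5 = 285.0°
Minute hand = 30×6 = 180°
Difference = |285.0 - 180| = 105.0°


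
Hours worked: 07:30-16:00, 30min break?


8h 0m (480 minutes)

Total time = (16×60+0) - (7×60+30)
= 960 - 450 = 510 min
Minus break: 510 - 30 = 480 min
= 8h 0m


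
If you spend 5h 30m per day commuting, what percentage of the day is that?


22.9%

Time: 330 minutes
Day: 1440 minutes
Percentage = (330/1440) × 100 ≈ 22.9%


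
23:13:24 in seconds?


83604 seconds

Hours: 23 × 3600 = 82800
Minutes: 13 × 60 = 780
Seconds: 24
Total = 82800 + 780 + 24 = 83604


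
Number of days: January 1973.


Month: January (month 1)
January has 31 days

31 days


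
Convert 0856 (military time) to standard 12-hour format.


Hour: 8
8 < 12 → AM

8:56 AM


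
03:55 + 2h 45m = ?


06:40

Start: 235 minutes from midnight
Add: 165 minutes
Total: 400 minutes
Hours: 400 ÷ 60 = 6 remainder 40


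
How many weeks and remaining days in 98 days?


Weeks: 98 ÷ 7 = 14 remainder 0

14 weeks 0 days


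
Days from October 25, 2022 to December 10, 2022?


46 days

From October 25, 2022 to December 10, 2022
Rest of October 2022: 31 - 25 = 6
Full months: November 30
Days into December 2022: 10
Total = 6 + 30 + 10 = 46 days


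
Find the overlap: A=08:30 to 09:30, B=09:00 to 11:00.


30 minutes

Meeting A: 510-570 (in minutes from midnight)
Meeting B: 540-660
Overlap start = max(510, 540) = 540
Overlap end = min(570, 660) = 570
Overlap = max(0, 570 - 540) = 30 min


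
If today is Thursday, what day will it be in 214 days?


Monday

Start: Thursday (index 3)
(3 + 214) mod 7
= 217 mod 7
= 0
Index 0 → Monday


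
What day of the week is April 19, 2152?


Wednesday

Zeller's congruence:
q=19, m=4, k=52, j=21
h = (19 + ⌊13×5/5⌋ + 52 + ⌊52/4⌋ + ⌊21/4⌋ - 2×21) mod 7
= (19 + 13 + 52 + 13 + 5 - 42) mod 7
= 60 mod 7 = 4
h=4 → Wednesday


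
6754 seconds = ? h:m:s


1h 52m 34s

Hours: 6754 ÷ 3600 = 1 remainder 3154
Minutes: 3154 ÷ 60 = 52 remainder 34
Seconds: 34


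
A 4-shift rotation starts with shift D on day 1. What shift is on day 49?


Shifts: A, B, C, D
Start: D (index 3)
Day 49: (3 + 49 - 1) mod 4
= 51 mod 4
= 3
Index 3 → shift D

Shift D


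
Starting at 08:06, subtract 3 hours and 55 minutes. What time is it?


Start: 486 minutes from midnight
Subtract: 235 minutes
Remaining: 486 - 235 = 251
Hours: 4, Minutes: 11

04:11


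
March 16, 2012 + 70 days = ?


Start: March 16, 2012
Add 70 days
March 16 → April 1: 31 - 16 + 1 = 16 days (70 - 16 = 54 left)
April 1 → May 1: 30 - 1 + 1 = 30 days (54 - 30 = 24 left)
May 1 + 24 = May 25, 2012

May 25, 2012


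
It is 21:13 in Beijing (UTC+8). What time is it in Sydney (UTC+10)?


Time difference = UTC+10 - UTC+8 = +2 hours
New hour = (21 + 2) mod 24
= 23 mod 24 = 23
Minutes unchanged → 23:13

23:13


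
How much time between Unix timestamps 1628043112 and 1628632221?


589109 seconds (163.6 hours / 6.82 days)

Difference = 1628632221 - 1628043112 = 589109 seconds
In hours: 589109 / 3600 ≈ 163.6
In days: 589109 / 86400 ≈ 6.82


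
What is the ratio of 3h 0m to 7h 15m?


12:29 (0.41)

Duration 1: 180 minutes
Duration 2: 435 minutes
Ratio = 180:435
GCD = 15
Simplified = 12:29
As a decimal: 12/29 ≈ 0.41


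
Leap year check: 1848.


Yes

Rules: divisible by 4 AND (not by 100 OR by 400)
1848 ÷ 4 = 462 exactly → divisible by 4
1848 ÷ 100 = 18 remainder 48 → not divisible by 100
Divisible by 4 but not by 100 → leap year


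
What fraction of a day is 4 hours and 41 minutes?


0.1951 (19.51%)

Total minutes: 4×60 + 41 = 281
Day = 24×60 = 1440 minutes
Fraction = 281/1440 ≈ 0.1951
As a percentage: 281/1440 × 100 ≈ 19.51%


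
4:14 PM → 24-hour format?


Input: 4:14 PM
PM: 4 + 12 = 16

16:14


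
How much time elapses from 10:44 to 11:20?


End time in minutes: 11×60 + 20 = 680
Start time in minutes: 10×60 + 44 = 644
Difference = 680 - 644 = 36 minutes
= 0 hours 36 minutes

0h 36m


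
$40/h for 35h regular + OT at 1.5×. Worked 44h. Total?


Regular: 35h × $40 = $1400.00
Overtime: 44 - 35 = 9h
OT pay: 9h × $40 × 1.5 = $540.00
Total = $1400.00 + $540.00 = $1940.00

$1940.00


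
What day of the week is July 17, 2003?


Zeller's congruence:
q=17, m=7, k=3, j=20
h = (17 + ⌊13×8/5⌋ + 3 + ⌊3/4⌋ + ⌊20/4⌋ - 2×20) mod 7
= (17 + 20 + 3 + 0 + 5 - 40) mod 7
= 5 mod 7 = 5
h=5 → Thursday

Thursday


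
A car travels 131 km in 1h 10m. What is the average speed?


Distance: 131 km
Time: 1h 10m = 70 min = 70/60 = 7/6 hours
Speed = 131 ÷ (7/6) = 131 × 6 / 7 = 786/7 ≈ 112.3 km/h

112.3 km/h


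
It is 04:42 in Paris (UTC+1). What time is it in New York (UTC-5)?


22:42 (previous day)

Time difference = UTC-5 - UTC+1 = -6 hours
New hour = (4 -6) mod 24
= -2 mod 24 = 22
Minutes unchanged → 22:42; -2 < 0 → previous day


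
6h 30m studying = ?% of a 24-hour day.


Time: 390 minutes
Day: 1440 minutes
Percentage = (390/1440) × 100 ≈ 27.1%

27.1%


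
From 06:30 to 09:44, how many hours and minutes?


3h 14m

End time in minutes: 9×60 + 44 = 584
Start time in minutes: 6×60 + 30 = 390
Difference = 584 - 390 = 194 minutes
= 3 hours 14 minutes


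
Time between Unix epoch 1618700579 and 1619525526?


824947 seconds (229.2 hours / 9.55 days)

Difference = 1619525526 - 1618700579 = 824947 seconds
In hours: 824947 / 3600 ≈ 229.2
In days: 824947 / 86400 ≈ 9.55


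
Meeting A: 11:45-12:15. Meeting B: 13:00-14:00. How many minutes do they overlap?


Meeting A: 705-735 (in minutes from midnight)
Meeting B: 780-840
Overlap start = max(705, 780) = 780
Overlap end = min(735, 840) = 735
Overlap = max(0, 735 - 780) = 0 min

0 minutes


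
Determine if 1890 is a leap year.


Rules: divisible by 4 AND (not by 100 OR by 400)
1890 ÷ 4 = 472 remainder 2 → not divisible by 4
Not divisible by 4 → not a leap year

No


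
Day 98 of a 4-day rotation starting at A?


Shift B

Shifts: A, B, C, D
Start: A (index 0)
Day 98: (0 + 98 - 1) mod 4
= 97 mod 4
= 1
Index 1 → shift B


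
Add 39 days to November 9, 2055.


December 18, 2055

Start: November 9, 2055
Add 39 days
November 9 → December 1: 30 - 9 + 1 = 22 days (39 - 22 = 17 left)
December 1 + 17 = December 18, 2055


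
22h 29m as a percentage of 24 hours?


0.9368 (93.68%)

Total minutes: 22×60 + 29 = 1349
Day = 24×60 = 1440 minutes
Fraction = 1349/1440 ≈ 0.9368
As a percentage: 1349/1440 × 100 ≈ 93.68%


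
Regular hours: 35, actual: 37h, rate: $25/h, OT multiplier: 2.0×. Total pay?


$975.00

Regular: 35h × $25 = $875.00
Overtime: 37 - 35 = 2h
OT pay: 2h × $25 × 2.0 = $100.00
Total = $875.00 + $100.00 = $975.00


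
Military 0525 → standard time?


5:25 AM

Hour: 5
5 < 12 → AM


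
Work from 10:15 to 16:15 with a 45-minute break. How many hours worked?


Total time = (16×60+15) - (10×60+15)
= 975 - 615 = 360 min
Minus break: 360 - 45 = 315 min
= 5h 15m

5h 15m (315 minutes)


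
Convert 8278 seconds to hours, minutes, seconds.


2h 17m 58s

Hours: 8278 ÷ 3600 = 2 remainder 1078
Minutes: 1078 ÷ 60 = 17 remainder 58
Seconds: 58


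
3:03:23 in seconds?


Hours: 3 × 3600 = 10800
Minutes: 3 × 60 = 180
Seconds: 23
Total = 10800 + 180 + 23 = 11003

11003 seconds


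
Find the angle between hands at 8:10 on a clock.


Hour hand = 8×30 + 10×0.5 = 245.0°
Minute hand = 10×6 = 60°
Difference = |245.0 - 60| = 185.0°
Since > 180°: 360 - 185.0 = 175.0°

175.0°


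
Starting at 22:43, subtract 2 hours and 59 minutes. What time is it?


Start: 1363 minutes from midnight
Subtract: 179 minutes
Remaining: 1363 - 179 = 1184
Hours: 19, Minutes: 44

19:44


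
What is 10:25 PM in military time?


22:25

Input: 10:25 PM
PM: 10 + 12 = 22


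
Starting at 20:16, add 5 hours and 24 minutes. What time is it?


01:40 (next day)

Start: 1216 minutes from midnight
Add: 324 minutes
Total: 1540 minutes
Hours: 1540 ÷ 60 = 25 remainder 40
25 ≥ 24 → 25 - 24 = 1 (next day)


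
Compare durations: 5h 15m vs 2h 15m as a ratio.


Duration 1: 315 minutes
Duration 2: 135 minutes
Ratio = 315:135
GCD = 45
Simplified = 7:3
As a decimal: 7/3 ≈ 2.33

7:3 (2.33)


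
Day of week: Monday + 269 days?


Start: Monday (index 0)
(0 + 269) mod 7
= 269 mod 7
= 3
Index 3 → Thursday

Thursday


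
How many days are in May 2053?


31 days

Month: May (month 5)
May has 31 days


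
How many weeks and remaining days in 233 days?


Weeks: 233 ÷ 7 = 33 remainder 2

33 weeks 2 days


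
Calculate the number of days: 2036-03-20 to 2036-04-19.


30 days

From March 20, 2036 to April 19, 2036
Rest of March 2036: 31 - 20 = 11
Days into April 2036: 19
Total = 11 + 19 = 30 days


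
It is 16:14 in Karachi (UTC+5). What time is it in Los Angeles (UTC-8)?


03:14

Time difference = UTC-8 - UTC+5 = -13 hours
New hour = (16 -13) mod 24
= 3 mod 24 = 3
Minutes unchanged → 03:14


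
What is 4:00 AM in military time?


04:00

Input: 4:00 AM
AM hour stays: 4


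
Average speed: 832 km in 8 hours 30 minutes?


97.9 km/h

Distance: 832 km
Time: 8h 30m = 510 min = 510/60 = 17/2 hours
Speed = 832 ÷ (17/2) = 832 × 2 / 17 = 1664/17 ≈ 97.9 km/h


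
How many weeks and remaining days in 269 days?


Weeks: 269 ÷ 7 = 38 remainder 3

38 weeks 3 days


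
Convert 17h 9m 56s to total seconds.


Hours: 17 × 3600 = 61200
Minutes: 9 × 60 = 540
Seconds: 56
Total = 61200 + 540 + 56 = 61796

61796 seconds


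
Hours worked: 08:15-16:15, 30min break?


7h 30m (450 minutes)

Total time = (16×60+15) - (8×60+15)
= 975 - 495 = 480 min
Minus break: 480 - 30 = 450 min
= 7h 30m


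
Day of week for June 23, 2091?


Zeller's congruence:
q=23, m=6, k=91, j=20
h = (23 + ⌊13×7/5⌋ + 91 + ⌊91/4⌋ + ⌊20/4⌋ - 2×20) mod 7
= (23 + 18 + 91 + 22 + 5 - 40) mod 7
= 119 mod 7 = 0
h=0 → Saturday

Saturday


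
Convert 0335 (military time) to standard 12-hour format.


Hour: 3
3 < 12 → AM

3:35 AM


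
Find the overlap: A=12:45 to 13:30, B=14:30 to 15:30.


Meeting A: 765-810 (in minutes from midnight)
Meeting B: 870-930
Overlap start = max(765, 870) = 870
Overlap end = min(810, 930) = 810
Overlap = max(0, 810 - 870) = 0 min

0 minutes


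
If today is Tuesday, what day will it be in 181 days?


Monday

Start: Tuesday (index 1)
(1 + 181) mod 7
= 182 mod 7
= 0
Index 0 → Monday


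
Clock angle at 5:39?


Hour hand = 5×30 + 39×0.5 = 169.5°
Minute hand = 39×6 = 234°
Difference = |169.5 - 234| = 64.5°

64.5°


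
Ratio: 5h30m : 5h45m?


22:23 (0.96)

Duration 1: 330 minutes
Duration 2: 345 minutes
Ratio = 330:345
GCD = 15
Simplified = 22:23
As a decimal: 22/23 ≈ 0.96


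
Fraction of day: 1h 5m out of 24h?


0.0451 (4.51%)

Total minutes: 1×60 + 5 = 65
Day = 24×60 = 1440 minutes
Fraction = 65/1440 ≈ 0.0451
As a percentage: 65/1440 × 100 ≈ 4.51%


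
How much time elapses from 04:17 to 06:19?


2h 2m

End time in minutes: 6×60 + 19 = 379
Start time in minutes: 4×60 + 17 = 257
Difference = 379 - 257 = 122 minutes
= 2 hours 2 minutes


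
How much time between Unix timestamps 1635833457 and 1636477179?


643722 seconds (178.8 hours / 7.45 days)

Difference = 1636477179 - 1635833457 = 643722 seconds
In hours: 643722 / 3600 ≈ 178.8
In days: 643722 / 86400 ≈ 7.45


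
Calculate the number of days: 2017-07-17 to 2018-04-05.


From July 17, 2017 to April 5, 2018
Rest of July 2017: 31 - 17 = 14
Full months: August 31, September 30, October 31, November 30, December 31, January 31, February 2018 28, March 31
Days into April 2018: 5
Total = 14 + 31 + 30 + 31 + 30 + 31 + 31 + 28 + 31 + 5 = 262 days

262 days


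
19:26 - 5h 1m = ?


14:25

Start: 1166 minutes from midnight
Subtract: 301 minutes
Remaining: 1166 - 301 = 865
Hours: 14, Minutes: 25


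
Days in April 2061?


30 days

Month: April (month 4)
April has 30 days


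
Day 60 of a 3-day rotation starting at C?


Shift B

Shifts: A, B, C
Start: C (index 2)
Day 60: (2 + 60 - 1) mod 3
= 61 mod 3
= 1
Index 1 → shift B


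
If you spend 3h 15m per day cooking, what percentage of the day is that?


13.5%

Time: 195 minutes
Day: 1440 minutes
Percentage = (195/1440) × 100 ≈ 13.5%


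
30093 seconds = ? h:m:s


8h 21m 33s

Hours: 30093 ÷ 3600 = 8 remainder 1293
Minutes: 1293 ÷ 60 = 21 remainder 33
Seconds: 33


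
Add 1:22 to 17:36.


18:58

Start: 1056 minutes from midnight
Add: 82 minutes
Total: 1138 minutes
Hours: 1138 ÷ 60 = 18 remainder 58


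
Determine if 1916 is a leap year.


Rules: divisible by 4 AND (not by 100 OR by 400)
1916 ÷ 4 = 479 exactly → divisible by 4
1916 ÷ 100 = 19 remainder 16 → not divisible by 100
Divisible by 4 but not by 100 → leap year

Yes


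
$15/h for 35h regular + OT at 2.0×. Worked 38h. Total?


$615.00

Regular: 35h × $15 = $525.00
Overtime: 38 - 35 = 3h
OT pay: 3h × $15 × 2.0 = $90.00
Total = $525.00 + $90.00 = $615.00


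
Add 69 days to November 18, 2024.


January 26, 2025

Start: November 18, 2024
Add 69 days
November 18 → December 1: 30 - 18 + 1 = 13 days (69 - 13 = 56 left)
December 1 → January 1: 31 - 1 + 1 = 31 days (56 - 31 = 25 left)
January 1 + 25 = January 26, 2025


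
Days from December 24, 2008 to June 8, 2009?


166 days

From December 24, 2008 to June 8, 2009
Rest of December 2008: 31 - 24 = 7
Full months: January 31, February 2009 28, March 31, April 30, May 31
Days into June 2009: 8
Total = 7 + 31 + 28 + 31 + 30 + 31 + 8 = 166 days


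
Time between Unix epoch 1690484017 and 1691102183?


618166 seconds (171.7 hours / 7.15 days)

Difference = 1691102183 - 1690484017 = 618166 seconds
In hours: 618166 / 3600 ≈ 171.7
In days: 618166 / 86400 ≈ 7.15


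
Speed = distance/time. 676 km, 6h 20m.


Distance: 676 km
Time: 6h 20m = 380 min = 380/60 = 19/3 hours
Speed = 676 ÷ (19/3) = 676 × 3 / 19 = 2028/19 ≈ 106.7 km/h

106.7 km/h


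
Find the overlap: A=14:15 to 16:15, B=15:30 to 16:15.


45 minutes

Meeting A: 855-975 (in minutes from midnight)
Meeting B: 930-975
Overlap start = max(855, 930) = 930
Overlap end = min(975, 975) = 975
Overlap = max(0, 975 - 930) = 45 min


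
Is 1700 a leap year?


No

Rules: divisible by 4 AND (not by 100 OR by 400)
1700 ÷ 4 = 425 exactly → divisible by 4
1700 ÷ 100 = 17 exactly → divisible by 100
1700 ÷ 400 = 4 remainder 100 → not divisible by 400
Divisible by 100 but not by 400 → not a leap year


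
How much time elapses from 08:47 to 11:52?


3h 5m

End time in minutes: 11×60 + 52 = 712
Start time in minutes: 8×60 + 47 = 527
Difference = 712 - 527 = 185 minutes
= 3 hours 5 minutes


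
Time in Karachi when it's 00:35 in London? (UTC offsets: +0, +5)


Time difference = UTC+5 - UTC+0 = +5 hours
New hour = (0 + 5) mod 24
= 5 mod 24 = 5
Minutes unchanged → 05:35

05:35


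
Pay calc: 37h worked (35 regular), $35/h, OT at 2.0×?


Regular: 35h × $35 = $1225.00
Overtime: 37 - 35 = 2h
OT pay: 2h × $35 × 2.0 = $140.00
Total = $1225.00 + $140.00 = $1365.00

$1365.00


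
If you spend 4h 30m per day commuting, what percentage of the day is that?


18.8%

Time: 270 minutes
Day: 1440 minutes
Percentage = (270/1440) × 100 ≈ 18.8%


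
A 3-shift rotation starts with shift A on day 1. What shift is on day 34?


Shifts: A, B, C
Start: A (index 0)
Day 34: (0 + 34 - 1) mod 3
= 33 mod 3
= 0
Index 0 → shift A

Shift A


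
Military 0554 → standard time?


5:54 AM

Hour: 5
5 < 12 → AM


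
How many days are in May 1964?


31 days

Month: May (month 5)
May has 31 days


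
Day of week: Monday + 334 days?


Start: Monday (index 0)
(0 + 334) mod 7
= 334 mod 7
= 5
Index 5 → Saturday

Saturday


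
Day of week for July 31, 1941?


Zeller's congruence:
q=31, m=7, k=41, j=19
h = (31 + ⌊13×8/5⌋ + 41 + ⌊41/4⌋ + ⌊19/4⌋ - 2×19) mod 7
= (31 + 20 + 41 + 10 + 4 - 38) mod 7
= 68 mod 7 = 5
h=5 → Thursday

Thursday


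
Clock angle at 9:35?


77.5°

Hour hand = 9×30 + 35×0.5 = 287.5°
Minute hand = 35×6 = 210°
Difference = |287.5 - 210| = 77.5°


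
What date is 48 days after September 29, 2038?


November 16, 2038

Start: September 29, 2038
Add 48 days
September 29 → October 1: 30 - 29 + 1 = 2 days (48 - 2 = 46 left)
October 1 → November 1: 31 - 1 + 1 = 31 days (46 - 31 = 15 left)
November 1 + 15 = November 16, 2038


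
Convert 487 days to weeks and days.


Weeks: 487 ÷ 7 = 69 remainder 4

69 weeks 4 days


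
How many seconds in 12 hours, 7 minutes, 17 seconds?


Hours: 12 × 3600 = 43200
Minutes: 7 × 60 = 420
Seconds: 17
Total = 43200 + 420 + 17 = 43637

43637 seconds


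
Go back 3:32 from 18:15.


14:43

Start: 1095 minutes from midnight
Subtract: 212 minutes
Remaining: 1095 - 212 = 883
Hours: 14, Minutes: 43


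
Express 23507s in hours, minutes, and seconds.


6h 31m 47s

Hours: 23507 ÷ 3600 = 6 remainder 1907
Minutes: 1907 ÷ 60 = 31 remainder 47
Seconds: 47


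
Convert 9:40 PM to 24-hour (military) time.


21:40

Input: 9:40 PM
PM: 9 + 12 = 21


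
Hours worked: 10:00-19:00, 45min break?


8h 15m (495 minutes)

Total time = (19×60+0) - (10×60+0)
= 1140 - 600 = 540 min
Minus break: 540 - 45 = 495 min
= 8h 15m


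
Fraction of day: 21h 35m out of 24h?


0.8993 (89.93%)

Total minutes: 21×60 + 35 = 1295
Day = 24×60 = 1440 minutes
Fraction = 1295/1440 ≈ 0.8993
As a percentage: 1295/1440 × 100 ≈ 89.93%


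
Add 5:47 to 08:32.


14:19

Start: 512 minutes from midnight
Add: 347 minutes
Total: 859 minutes
Hours: 859 ÷ 60 = 14 remainder 19


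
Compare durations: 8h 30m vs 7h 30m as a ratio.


Duration 1: 510 minutes
Duration 2: 450 minutes
Ratio = 510:450
GCD = 30
Simplified = 17:15
As a decimal: 17/15 ≈ 1.13

17:15 (1.13)


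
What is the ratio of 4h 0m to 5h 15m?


16:21 (0.76)

Duration 1: 240 minutes
Duration 2: 315 minutes
Ratio = 240:315
GCD = 15
Simplified = 16:21
As a decimal: 16/21 ≈ 0.76


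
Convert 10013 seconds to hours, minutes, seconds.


Hours: 10013 ÷ 3600 = 2 remainder 2813
Minutes: 2813 ÷ 60 = 46 remainder 53
Seconds: 53

2h 46m 53s


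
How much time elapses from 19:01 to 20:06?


End time in minutes: 20×60 + 6 = 1206
Start time in minutes: 19×60 + 1 = 1141
Difference = 1206 - 1141 = 65 minutes
= 1 hours 5 minutes

1h 5m


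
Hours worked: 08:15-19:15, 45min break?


10h 15m (615 minutes)

Total time = (19×60+15) - (8×60+15)
= 1155 - 495 = 660 min
Minus break: 660 - 45 = 615 min
= 10h 15m


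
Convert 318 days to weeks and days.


Weeks: 318 ÷ 7 = 45 remainder 3

45 weeks 3 days


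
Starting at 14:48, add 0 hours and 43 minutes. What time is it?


Start: 888 minutes from midnight
Add: 43 minutes
Total: 931 minutes
Hours: 931 ÷ 60 = 15 remainder 31

15:31


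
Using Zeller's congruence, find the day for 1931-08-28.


Zeller's congruence:
q=28, m=8, k=31, j=19
h = (28 + ⌊13×9/5⌋ + 31 + ⌊31/4⌋ + ⌊19/4⌋ - 2×19) mod 7
= (28 + 23 + 31 + 7 + 4 - 38) mod 7
= 55 mod 7 = 6
h=6 → Friday

Friday


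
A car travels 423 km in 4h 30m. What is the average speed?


Distance: 423 km
Time: 4h 30m = 270 min = 270/60 = 9/2 hours
Speed = 423 ÷ (9/2) = 423 × 2 / 9 = 846/9 = 94.0 km/h

94.0 km/h


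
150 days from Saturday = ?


Start: Saturday (index 5)
(5 + 150) mod 7
= 155 mod 7
= 1
Index 1 → Tuesday

Tuesday


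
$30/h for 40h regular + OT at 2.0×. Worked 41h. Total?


Regular: 40h × $30 = $1200.00
Overtime: 41 - 40 = 1h
OT pay: 1h × $30 × 2.0 = $60.00
Total = $1200.00 + $60.00 = $1260.00

$1260.00


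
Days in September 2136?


30 days

Month: September (month 9)
September has 30 days


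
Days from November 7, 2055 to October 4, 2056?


332 days

From November 7, 2055 to October 4, 2056
Rest of November 2055: 30 - 7 = 23
Full months: December 31, January 31, February 2056 29, March 31, April 30, May 31, June 30, July 31, August 31, September 30
Days into October 2056: 4
Total = 23 + 31 + 31 + 29 + 31 + 30 + 31 + 30 + 31 + 31 + 30 + 4 = 332 days


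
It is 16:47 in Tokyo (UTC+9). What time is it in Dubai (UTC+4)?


Time difference = UTC+4 - UTC+9 = -5 hours
New hour = (16 -5) mod 24
= 11 mod 24 = 11
Minutes unchanged → 11:47

11:47


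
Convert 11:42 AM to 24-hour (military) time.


11:42

Input: 11:42 AM
AM hour stays: 11


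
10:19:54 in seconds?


37194 seconds

Hours: 10 × 3600 = 36000
Minutes: 19 × 60 = 1140
Seconds: 54
Total = 36000 + 1140 + 54 = 37194


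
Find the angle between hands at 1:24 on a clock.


Hour hand = 1×30 + 24×0.5 = 42.0°
Minute hand = 24×6 = 144°
Difference = |42.0 - 144| = 102.0°

102.0°


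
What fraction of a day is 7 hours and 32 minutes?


Total minutes: 7×60 + 32 = 452
Day = 24×60 = 1440 minutes
Fraction = 452/1440 ≈ 0.3139
As a percentage: 452/1440 × 100 ≈ 31.39%

0.3139 (31.39%)


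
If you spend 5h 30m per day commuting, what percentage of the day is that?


22.9%

Time: 330 minutes
Day: 1440 minutes
Percentage = (330/1440) × 100 ≈ 22.9%


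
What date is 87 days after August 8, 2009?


Start: August 8, 2009
Add 87 days
August 8 → September 1: 31 - 8 + 1 = 24 days (87 - 24 = 63 left)
September 1 → October 1: 30 - 1 + 1 = 30 days (63 - 30 = 33 left)
October 1 → November 1: 31 - 1 + 1 = 31 days (33 - 31 = 2 left)
November 1 + 2 = November 3, 2009

November 3, 2009


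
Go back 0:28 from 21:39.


21:11

Start: 1299 minutes from midnight
Subtract: 28 minutes
Remaining: 1299 - 28 = 1271
Hours: 21, Minutes: 11
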